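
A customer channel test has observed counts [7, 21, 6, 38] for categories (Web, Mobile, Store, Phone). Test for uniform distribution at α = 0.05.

Expected = 18 each. χ² = Σ(O-E)²/E = 37.444. df = 3, critical value = 7.815. Reject H₀.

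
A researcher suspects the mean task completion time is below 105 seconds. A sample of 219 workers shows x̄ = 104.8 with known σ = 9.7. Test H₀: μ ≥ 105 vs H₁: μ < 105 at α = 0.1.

z = -0.305. Critical value: -1.28. Fail to reject H₀.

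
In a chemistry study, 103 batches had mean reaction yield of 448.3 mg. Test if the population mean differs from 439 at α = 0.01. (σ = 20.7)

z = (x̄ - μ₀)/(σ/√n) = (448.3 - 439)/(20.7/√103) = 4.56. Critical value: ±2.576. Since |4.56| > 2.576, Reject H₀.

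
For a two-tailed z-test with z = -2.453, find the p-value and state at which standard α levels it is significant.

p = 2·P(Z > |-2.453|) = 2·(1 - Φ(2.453)) ≈ 0.0142. Significant at α = 0.1; Significant at α = 0.05.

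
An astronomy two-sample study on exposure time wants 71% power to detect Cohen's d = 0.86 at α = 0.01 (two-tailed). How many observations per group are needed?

z_{α/2} = 2.576, z_β = Φ⁻¹(0.71) = 0.553. For large effect (d = 0.86): n per group = 2(z_{α/2} + z_β)²/d² = 2(2.576 + 0.553)²/0.86² = 26.5 → 27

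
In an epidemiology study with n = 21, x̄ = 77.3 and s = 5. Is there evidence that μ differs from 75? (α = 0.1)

t = (x̄ - μ₀)/(s/√n) = (77.3 - 75)/(5/√21) = 2.108. df = 20, critical t = ±1.725. Reject H₀.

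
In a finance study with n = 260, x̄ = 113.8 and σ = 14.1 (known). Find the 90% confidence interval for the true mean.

CI = x̄ ± z*(σ/√n) = 113.8 ± 1.645(14.1/√260) = 113.8 ± 1.44 = (112.36, 115.24)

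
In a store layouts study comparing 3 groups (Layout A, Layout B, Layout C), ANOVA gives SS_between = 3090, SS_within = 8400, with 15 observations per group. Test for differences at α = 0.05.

df_between = 2, df_within = 42. F = MS_between/MS_within = 1545.0/200.0 = 7.725. F_crit ≈ 3.22. Reject H₀. At least one mean differs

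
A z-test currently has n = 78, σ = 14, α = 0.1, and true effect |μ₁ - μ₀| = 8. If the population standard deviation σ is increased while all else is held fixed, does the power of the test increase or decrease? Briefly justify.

Power decreases: a larger σ inflates the standard error σ/√n, pulling the sampling distribution under H₁ back toward the critical value.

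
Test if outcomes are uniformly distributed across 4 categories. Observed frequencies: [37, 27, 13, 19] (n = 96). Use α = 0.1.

Expected = 24 each. χ² = Σ(O-E)²/E = 13.5. df = 3, critical value = 6.251. Reject H₀.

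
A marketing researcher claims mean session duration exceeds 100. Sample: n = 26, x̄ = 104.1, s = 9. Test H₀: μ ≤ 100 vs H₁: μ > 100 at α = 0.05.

t = (104.1 - 100)/(9/√26) = 2.323, df = 25. Critical t = 1.708. Reject H₀.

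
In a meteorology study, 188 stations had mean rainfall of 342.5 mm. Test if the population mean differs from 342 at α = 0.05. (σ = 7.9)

z = (x̄ - μ₀)/(σ/√n) = (342.5 - 342)/(7.9/√188) = 0.868. Critical value: ±1.96. Since |0.868| ≤ 1.96, Fail to reject H₀.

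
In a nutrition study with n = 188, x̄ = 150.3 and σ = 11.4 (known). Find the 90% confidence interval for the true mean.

CI = x̄ ± z*(σ/√n) = 150.3 ± 1.645(11.4/√188) = 150.3 ± 1.37 = (148.93, 151.67)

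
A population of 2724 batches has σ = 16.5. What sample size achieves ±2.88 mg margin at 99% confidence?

Without FPC: n₀ = (2.576×16.5/2.88)² = 217.808. With FPC: n = n₀N/(n₀+N-1) = 201.8 → n = 202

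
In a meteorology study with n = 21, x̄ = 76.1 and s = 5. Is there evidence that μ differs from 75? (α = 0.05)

t = (x̄ - μ₀)/(s/√n) = (76.1 - 75)/(5/√21) = 1.008. df = 20, critical t = ±2.086. Fail to reject H₀.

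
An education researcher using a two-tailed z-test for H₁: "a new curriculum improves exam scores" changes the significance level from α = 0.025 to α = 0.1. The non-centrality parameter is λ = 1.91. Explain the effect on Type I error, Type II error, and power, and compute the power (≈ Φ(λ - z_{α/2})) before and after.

Increasing α from 0.025 to 0.1:
• Type I error rate increases (α is the Type I rate by definition).
• Critical value moves from z_{α/2} = 2.241 to 1.645, so power = Φ(λ - z_{α/2}) goes from Φ(1.91 - 2.241) = 0.37 to Φ(1.91 - 1.645) = 0.604.
• Type II error rate β = 1 - power therefore decreases (0.63 → 0.396).
Appropriate when false negatives are costly — here, keeping the old curriculum when the new one would have helped students.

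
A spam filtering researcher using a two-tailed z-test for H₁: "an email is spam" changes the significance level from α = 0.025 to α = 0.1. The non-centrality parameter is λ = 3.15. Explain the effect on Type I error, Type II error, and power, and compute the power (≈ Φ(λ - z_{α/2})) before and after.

Increasing α from 0.025 to 0.1:
• Type I error rate increases (α is the Type I rate by definition).
• Critical value moves from z_{α/2} = 2.241 to 1.645, so power = Φ(λ - z_{α/2}) goes from Φ(3.15 - 2.241) = 0.818 to Φ(3.15 - 1.645) = 0.934.
• Type II error rate β = 1 - power therefore decreases (0.182 → 0.066).
Appropriate when false negatives are costly — here, a spam email lands in the inbox.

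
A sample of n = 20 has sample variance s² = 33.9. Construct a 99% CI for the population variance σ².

df = 19. χ²_{0.005} = 38.582, χ²_{0.995} = 6.844. CI for σ² = ((n-1)s²/χ²_{α/2}, (n-1)s²/χ²_{1-α/2}) = (19·33.9/38.582, 19·33.9/6.844) = (16.69, 94.11)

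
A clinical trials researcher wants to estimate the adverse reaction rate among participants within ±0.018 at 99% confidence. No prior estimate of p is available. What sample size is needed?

Conservative approach: use p = 0.5 (maximizes p(1-p) = 0.25). n = z²(0.25)/E² = 2.576²×0.25/0.018² = 5120.2 → n = 5121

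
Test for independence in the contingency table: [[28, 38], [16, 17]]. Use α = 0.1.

χ² = 0.327. df = 1, critical = 2.706. Fail to reject H₀. No evidence of dependence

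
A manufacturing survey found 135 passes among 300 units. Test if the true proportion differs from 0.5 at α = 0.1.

p̂ = 0.45, p₀ = 0.5. z = (p̂ - p₀)/√(p₀(1-p₀)/n) = -1.732. Critical: ±1.645. Reject H₀.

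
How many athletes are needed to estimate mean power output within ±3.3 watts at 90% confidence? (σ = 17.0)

n = (z*σ/E)² = (1.645×17.0/3.3)² = 71.8 → n = 72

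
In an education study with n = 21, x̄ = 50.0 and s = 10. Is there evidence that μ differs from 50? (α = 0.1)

t = (x̄ - μ₀)/(s/√n) = (50.0 - 50)/(10/√21) = 0.0. df = 20, critical t = ±1.725. Fail to reject H₀.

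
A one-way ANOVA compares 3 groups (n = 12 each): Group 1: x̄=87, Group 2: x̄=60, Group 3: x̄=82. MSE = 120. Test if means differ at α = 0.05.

Grand mean = 76.33. SS_between = 4952.0, MS_between = 2476.0. F = 20.633, F_crit ≈ 3.285. Reject H₀.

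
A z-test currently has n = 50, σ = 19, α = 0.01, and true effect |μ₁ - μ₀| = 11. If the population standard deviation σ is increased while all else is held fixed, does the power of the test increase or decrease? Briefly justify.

Power decreases: a larger σ inflates the standard error σ/√n, pulling the sampling distribution under H₁ back toward the critical value.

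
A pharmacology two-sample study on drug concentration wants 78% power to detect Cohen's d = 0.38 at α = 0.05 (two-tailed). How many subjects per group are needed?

z_{α/2} = 1.96, z_β = Φ⁻¹(0.78) = 0.772. For small effect (d = 0.38): n per group = 2(z_{α/2} + z_β)²/d² = 2(1.96 + 0.772)²/0.38² = 103.4 → 104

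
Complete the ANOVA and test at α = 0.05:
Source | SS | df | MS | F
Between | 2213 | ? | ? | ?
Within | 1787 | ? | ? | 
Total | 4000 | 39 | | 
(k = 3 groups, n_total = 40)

df_between = 2, df_within = 37. MS_between = 1106.5, MS_within = 48.3. F = 22.91, F_crit ≈ 3.252. Reject H₀.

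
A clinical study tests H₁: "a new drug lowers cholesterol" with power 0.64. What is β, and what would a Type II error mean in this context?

β = 1 - power = 1 - 0.64 = 0.36. A Type II error is failing to reject H₀ when H₀ is false (false negative) — here, failing to conclude that a new drug lowers cholesterol when in fact it is true. Consequence: shelving an effective drug — patients miss out on a treatment that would have helped.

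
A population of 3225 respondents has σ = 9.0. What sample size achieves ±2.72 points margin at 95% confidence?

Without FPC: n₀ = (1.96×9.0/2.72)² = 42.059. With FPC: n = n₀N/(n₀+N-1) = 41.5 → n = 42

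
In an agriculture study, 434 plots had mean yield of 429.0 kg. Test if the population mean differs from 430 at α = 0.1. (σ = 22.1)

z = (x̄ - μ₀)/(σ/√n) = (429.0 - 430)/(22.1/√434) = -0.943. Critical value: ±1.645. Since |-0.943| ≤ 1.645, Fail to reject H₀.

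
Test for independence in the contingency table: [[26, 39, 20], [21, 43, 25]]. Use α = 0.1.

χ² = 1.191. df = 2, critical = 4.605. Fail to reject H₀. No evidence of dependence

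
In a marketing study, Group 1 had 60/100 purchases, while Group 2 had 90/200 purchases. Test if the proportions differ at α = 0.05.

p̂₁ = 0.6, p̂₂ = 0.45, pooled p̂ = 0.5. z = 2.449. Critical: ±1.96. Reject H₀.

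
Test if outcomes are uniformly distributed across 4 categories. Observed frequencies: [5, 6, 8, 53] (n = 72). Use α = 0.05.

Expected = 18 each. χ² = Σ(O-E)²/E = 91.0. df = 3, critical value = 7.815. Reject H₀.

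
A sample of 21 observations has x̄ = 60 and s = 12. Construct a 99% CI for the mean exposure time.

CI = x̄ ± t*(s/√n) = 60 ± 2.845(12/√21) = (52.55, 67.45)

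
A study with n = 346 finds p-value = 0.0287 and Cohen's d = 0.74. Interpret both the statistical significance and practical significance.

Statistically significant (p = 0.0287 < 0.05). Cohen's d = 0.74 indicates a medium effect size. Both statistical and practical significance should be considered.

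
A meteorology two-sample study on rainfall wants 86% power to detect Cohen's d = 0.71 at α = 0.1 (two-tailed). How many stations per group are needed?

z_{α/2} = 1.645, z_β = Φ⁻¹(0.86) = 1.08. For medium effect (d = 0.71): n per group = 2(z_{α/2} + z_β)²/d² = 2(1.645 + 1.08)²/0.71² = 29.5 → 30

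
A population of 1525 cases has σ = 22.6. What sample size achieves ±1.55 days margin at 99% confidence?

Without FPC: n₀ = (2.576×22.6/1.55)² = 1410.734. With FPC: n = n₀N/(n₀+N-1) = 733.1 → n = 734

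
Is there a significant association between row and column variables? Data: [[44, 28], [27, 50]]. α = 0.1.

χ² = 10.119. df = 1, critical = 2.706. Reject H₀. Variables are dependent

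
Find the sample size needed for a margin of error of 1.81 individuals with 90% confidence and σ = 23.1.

n = (z*σ/E)² = (1.645×23.1/1.81)² = 440.8 → n = 441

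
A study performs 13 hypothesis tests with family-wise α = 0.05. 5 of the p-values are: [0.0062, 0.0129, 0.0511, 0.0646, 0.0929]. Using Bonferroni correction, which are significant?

Bonferroni α = 0.05/13 = 0.00385. None of the given p-values are significant.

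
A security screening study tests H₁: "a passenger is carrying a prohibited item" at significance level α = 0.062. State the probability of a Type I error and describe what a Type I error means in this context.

P(Type I error) = α = 0.062. A Type I error is rejecting H₀ when H₀ is actually true (false positive) — here, concluding that a passenger is carrying a prohibited item when in fact this is not the case. Consequence: detaining an innocent passenger — delay and inconvenience.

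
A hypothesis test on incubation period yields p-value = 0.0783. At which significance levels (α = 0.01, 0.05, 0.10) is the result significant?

p = 0.0783. Significant at: α = 0.1.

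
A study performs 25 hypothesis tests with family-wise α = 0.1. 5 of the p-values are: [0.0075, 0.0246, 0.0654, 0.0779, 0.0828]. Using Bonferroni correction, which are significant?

Bonferroni α = 0.1/25 = 0.004. None of the given p-values are significant.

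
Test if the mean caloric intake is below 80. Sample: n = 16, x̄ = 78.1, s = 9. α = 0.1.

t = (78.1 - 80)/(9/√16) = -0.844, df = 15. Critical t = -1.341. Fail to reject H₀.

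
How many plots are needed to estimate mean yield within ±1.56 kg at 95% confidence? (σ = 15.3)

n = (z*σ/E)² = (1.96×15.3/1.56)² = 369.5 → n = 370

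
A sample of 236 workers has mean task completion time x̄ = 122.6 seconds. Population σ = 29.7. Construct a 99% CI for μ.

CI = x̄ ± z*(σ/√n) = 122.6 ± 2.576(29.7/√236) = 122.6 ± 4.98 = (117.62, 127.58)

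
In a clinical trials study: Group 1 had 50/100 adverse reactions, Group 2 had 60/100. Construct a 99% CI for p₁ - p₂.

p̂₁ = 0.5, p̂₂ = 0.6. Difference = -0.1. CI = (-0.28, 0.08)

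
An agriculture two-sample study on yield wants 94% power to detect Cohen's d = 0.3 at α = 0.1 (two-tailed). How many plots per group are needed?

z_{α/2} = 1.645, z_β = Φ⁻¹(0.94) = 1.555. For small effect (d = 0.3): n per group = 2(z_{α/2} + z_β)²/d² = 2(1.645 + 1.555)²/0.3² = 227.6 → 228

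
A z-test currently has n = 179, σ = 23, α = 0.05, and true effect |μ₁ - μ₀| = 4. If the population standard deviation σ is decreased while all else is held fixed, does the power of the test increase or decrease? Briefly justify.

Power increases: a smaller σ shrinks the standard error σ/√n, moving the sampling distribution under H₁ further from the critical value.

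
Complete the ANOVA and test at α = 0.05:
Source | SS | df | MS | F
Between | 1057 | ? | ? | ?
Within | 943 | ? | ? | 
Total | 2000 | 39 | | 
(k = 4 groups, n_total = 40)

df_between = 3, df_within = 36. MS_between = 352.33, MS_within = 26.19. F = 13.451, F_crit ≈ 2.866. Reject H₀.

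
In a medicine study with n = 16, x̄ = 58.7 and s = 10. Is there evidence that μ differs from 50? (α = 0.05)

t = (x̄ - μ₀)/(s/√n) = (58.7 - 50)/(10/√16) = 3.48. df = 15, critical t = ±2.131. Reject H₀.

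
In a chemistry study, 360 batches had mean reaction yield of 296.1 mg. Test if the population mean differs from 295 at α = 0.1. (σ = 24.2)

z = (x̄ - μ₀)/(σ/√n) = (296.1 - 295)/(24.2/√360) = 0.862. Critical value: ±1.645. Since |0.862| ≤ 1.645, Fail to reject H₀.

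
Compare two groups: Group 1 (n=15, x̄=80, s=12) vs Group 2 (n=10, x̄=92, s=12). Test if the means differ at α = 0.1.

Pooled sp = 12.0. t = -2.449, df = 23. Critical t = ±1.714. Reject H₀.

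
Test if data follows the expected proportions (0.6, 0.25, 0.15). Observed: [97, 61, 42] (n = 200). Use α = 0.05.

Expected: [120.0, 50.0, 30.0]. χ² = 11.628. df = 2, critical = 5.991. Reject H₀.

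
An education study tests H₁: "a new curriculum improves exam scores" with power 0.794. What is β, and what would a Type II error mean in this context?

β = 1 - power = 1 - 0.794 = 0.206. A Type II error is failing to reject H₀ when H₀ is false (false negative) — here, failing to conclude that a new curriculum improves exam scores when in fact it is true. Consequence: keeping the old curriculum when the new one would have helped students.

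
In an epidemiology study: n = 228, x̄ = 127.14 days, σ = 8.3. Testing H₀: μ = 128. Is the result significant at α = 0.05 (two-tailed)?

z = (127.14 - 128)/(8.3/√228) = -1.565. Since |z| ≤ 1.96, not significant at α = 0.05.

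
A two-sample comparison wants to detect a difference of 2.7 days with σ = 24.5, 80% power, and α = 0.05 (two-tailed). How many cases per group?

n per group = 2(z_α/2 + z_β)²σ²/d² = 2×(1.96 + 0.84)²×24.5²/2.7² = 1291.1 → n = 1292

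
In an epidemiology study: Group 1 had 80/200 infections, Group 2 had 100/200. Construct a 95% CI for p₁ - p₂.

p̂₁ = 0.4, p̂₂ = 0.5. Difference = -0.1. CI = (-0.197, -0.003)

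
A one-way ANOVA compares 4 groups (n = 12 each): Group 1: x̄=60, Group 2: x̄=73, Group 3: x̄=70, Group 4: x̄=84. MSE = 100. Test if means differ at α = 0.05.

Grand mean = 71.75. SS_between = 3513.0, MS_between = 1171.0. F = 11.71, F_crit ≈ 2.816. Reject H₀.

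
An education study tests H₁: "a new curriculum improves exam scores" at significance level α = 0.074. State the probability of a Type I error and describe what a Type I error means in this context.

P(Type I error) = α = 0.074. A Type I error is rejecting H₀ when H₀ is actually true (false positive) — here, concluding that a new curriculum improves exam scores when in fact this is not the case. Consequence: adopting a curriculum that gives no real benefit — disruption for nothing.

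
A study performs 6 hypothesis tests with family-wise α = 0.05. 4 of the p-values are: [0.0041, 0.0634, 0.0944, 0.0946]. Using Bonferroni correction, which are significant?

Bonferroni α = 0.05/6 = 0.00833. Significant p-values: [0.0041]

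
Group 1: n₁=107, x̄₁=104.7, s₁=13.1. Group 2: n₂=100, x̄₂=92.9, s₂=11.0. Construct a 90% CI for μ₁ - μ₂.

Difference = 11.8. SE = √(13.1²/107 + 11.0²/100) = 1.677. CI = (9.04, 14.56)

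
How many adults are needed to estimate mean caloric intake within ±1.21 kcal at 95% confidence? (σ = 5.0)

n = (z*σ/E)² = (1.96×5.0/1.21)² = 65.6 → n = 66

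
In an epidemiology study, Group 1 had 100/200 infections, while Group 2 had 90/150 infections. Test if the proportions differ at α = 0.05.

p̂₁ = 0.5, p̂₂ = 0.6, pooled p̂ = 0.543. z = -1.858. Critical: ±1.96. Fail to reject H₀.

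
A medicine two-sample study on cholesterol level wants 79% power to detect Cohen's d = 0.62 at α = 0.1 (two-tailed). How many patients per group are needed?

z_{α/2} = 1.645, z_β = Φ⁻¹(0.79) = 0.806. For medium effect (d = 0.62): n per group = 2(z_{α/2} + z_β)²/d² = 2(1.645 + 0.806)²/0.62² = 31.3 → 32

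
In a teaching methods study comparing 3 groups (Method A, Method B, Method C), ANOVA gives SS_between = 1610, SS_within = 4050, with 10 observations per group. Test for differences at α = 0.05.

df_between = 2, df_within = 27. F = MS_between/MS_within = 805.0/150.0 = 5.367. F_crit ≈ 3.354. Reject H₀. At least one mean differs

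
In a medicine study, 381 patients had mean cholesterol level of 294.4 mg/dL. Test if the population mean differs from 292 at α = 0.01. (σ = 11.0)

z = (x̄ - μ₀)/(σ/√n) = (294.4 - 292)/(11.0/√381) = 4.259. Critical value: ±2.576. Since |4.259| > 2.576, Reject H₀.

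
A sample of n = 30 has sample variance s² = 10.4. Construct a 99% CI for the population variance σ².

df = 29. χ²_{0.005} = 52.336, χ²_{0.995} = 13.121. CI for σ² = ((n-1)s²/χ²_{α/2}, (n-1)s²/χ²_{1-α/2}) = (29·10.4/52.336, 29·10.4/13.121) = (5.76, 22.99)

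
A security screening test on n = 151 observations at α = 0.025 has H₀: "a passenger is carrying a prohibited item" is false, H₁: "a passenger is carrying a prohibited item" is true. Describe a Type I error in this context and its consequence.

Type I error: rejecting H₀ when it is true — concluding that a passenger is carrying a prohibited item when in fact it is not. Consequence: detaining an innocent passenger — delay and inconvenience.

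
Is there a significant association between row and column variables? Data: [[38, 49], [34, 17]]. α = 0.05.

χ² = 6.809. df = 1, critical = 3.841. Reject H₀. Variables are dependent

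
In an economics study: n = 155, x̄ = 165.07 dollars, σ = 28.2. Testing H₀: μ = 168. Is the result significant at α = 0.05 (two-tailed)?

z = (165.07 - 168)/(28.2/√155) = -1.294. Since |z| ≤ 1.96, not significant at α = 0.05.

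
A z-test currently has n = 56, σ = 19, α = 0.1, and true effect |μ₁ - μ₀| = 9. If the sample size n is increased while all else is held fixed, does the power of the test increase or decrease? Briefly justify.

Power increases: a larger n shrinks the standard error σ/√n, moving the sampling distribution under H₁ further from the critical value.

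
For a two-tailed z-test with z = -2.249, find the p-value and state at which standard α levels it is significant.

p = 2·P(Z > |-2.249|) = 2·(1 - Φ(2.249)) ≈ 0.0245. Significant at α = 0.1; Significant at α = 0.05.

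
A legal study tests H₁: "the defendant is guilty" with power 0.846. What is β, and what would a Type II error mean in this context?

β = 1 - power = 1 - 0.846 = 0.154. A Type II error is failing to reject H₀ when H₀ is false (false negative) — here, failing to conclude that the defendant is guilty when in fact it is true. Consequence: acquitting a guilty person.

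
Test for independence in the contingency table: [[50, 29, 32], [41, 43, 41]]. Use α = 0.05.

χ² = 3.905. df = 2, critical = 5.991. Fail to reject H₀. No evidence of dependence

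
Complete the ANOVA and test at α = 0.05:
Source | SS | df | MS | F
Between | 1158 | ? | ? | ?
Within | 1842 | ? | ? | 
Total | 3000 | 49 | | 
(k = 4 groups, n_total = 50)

df_between = 3, df_within = 46. MS_between = 386.0, MS_within = 40.04. F = 9.64, F_crit ≈ 2.807. Reject H₀.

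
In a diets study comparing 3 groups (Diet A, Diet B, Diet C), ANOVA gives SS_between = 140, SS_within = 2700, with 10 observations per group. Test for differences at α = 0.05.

df_between = 2, df_within = 27. F = MS_between/MS_within = 70.0/100.0 = 0.7. F_crit ≈ 3.354. Fail to reject H₀.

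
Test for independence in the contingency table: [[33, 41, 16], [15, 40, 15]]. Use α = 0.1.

χ² = 4.363. df = 2, critical = 4.605. Fail to reject H₀. No evidence of dependence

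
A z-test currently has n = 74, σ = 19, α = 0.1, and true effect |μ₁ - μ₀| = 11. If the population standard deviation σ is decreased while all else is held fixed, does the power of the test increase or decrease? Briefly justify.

Power increases: a smaller σ shrinks the standard error σ/√n, moving the sampling distribution under H₁ further from the critical value.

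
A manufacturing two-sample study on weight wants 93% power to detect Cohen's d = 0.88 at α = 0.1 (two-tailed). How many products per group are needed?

z_{α/2} = 1.645, z_β = Φ⁻¹(0.93) = 1.476. For large effect (d = 0.88): n per group = 2(z_{α/2} + z_β)²/d² = 2(1.645 + 1.476)²/0.88² = 25.2 → 26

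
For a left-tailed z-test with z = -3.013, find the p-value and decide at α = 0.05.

p = P(Z < -3.013) = Φ(-3.013) ≈ 0.0013. Since p < 0.05, reject H₀ (significant) at α = 0.05.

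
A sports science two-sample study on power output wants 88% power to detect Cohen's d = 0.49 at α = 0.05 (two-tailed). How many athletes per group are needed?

z_{α/2} = 1.96, z_β = Φ⁻¹(0.88) = 1.175. For small effect (d = 0.49): n per group = 2(z_{α/2} + z_β)²/d² = 2(1.96 + 1.175)²/0.49² = 81.9 → 82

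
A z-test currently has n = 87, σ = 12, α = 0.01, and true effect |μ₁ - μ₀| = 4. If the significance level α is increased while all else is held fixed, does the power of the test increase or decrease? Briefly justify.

Power increases: a larger α lowers the critical value, so more of the H₁ sampling distribution falls in the rejection region.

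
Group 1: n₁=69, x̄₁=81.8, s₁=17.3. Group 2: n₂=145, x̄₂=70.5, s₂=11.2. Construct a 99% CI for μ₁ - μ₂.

Difference = 11.3. SE = √(17.3²/69 + 11.2²/145) = 2.281. CI = (5.42, 17.18)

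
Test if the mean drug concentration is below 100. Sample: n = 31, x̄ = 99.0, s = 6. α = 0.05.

t = (99.0 - 100)/(6/√31) = -0.928, df = 30. Critical t = -1.697. Fail to reject H₀.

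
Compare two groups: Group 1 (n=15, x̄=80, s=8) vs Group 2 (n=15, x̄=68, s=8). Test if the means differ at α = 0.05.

Pooled sp = 8.0. t = 4.108, df = 28. Critical t = ±2.048. Reject H₀.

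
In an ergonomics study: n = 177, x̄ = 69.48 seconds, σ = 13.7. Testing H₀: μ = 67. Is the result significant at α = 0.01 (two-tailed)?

z = (69.48 - 67)/(13.7/√177) = 2.408. Since |z| ≤ 2.576, not significant at α = 0.01.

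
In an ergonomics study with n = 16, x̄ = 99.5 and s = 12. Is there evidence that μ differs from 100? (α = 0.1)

t = (x̄ - μ₀)/(s/√n) = (99.5 - 100)/(12/√16) = -0.167. df = 15, critical t = ±1.753. Fail to reject H₀.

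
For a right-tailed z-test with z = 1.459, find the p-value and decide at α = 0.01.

p = P(Z > 1.459) = 1 - Φ(1.459) ≈ 0.0723. Since p ≥ 0.01, fail to reject H₀ (not significant) at α = 0.01.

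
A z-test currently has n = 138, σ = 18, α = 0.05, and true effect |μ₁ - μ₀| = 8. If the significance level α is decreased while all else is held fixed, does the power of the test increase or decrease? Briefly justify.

Power decreases: a smaller α raises the critical value, so less of the H₁ sampling distribution falls in the rejection region.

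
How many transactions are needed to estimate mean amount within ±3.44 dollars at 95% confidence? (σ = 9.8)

n = (z*σ/E)² = (1.96×9.8/3.44)² = 31.2 → n = 32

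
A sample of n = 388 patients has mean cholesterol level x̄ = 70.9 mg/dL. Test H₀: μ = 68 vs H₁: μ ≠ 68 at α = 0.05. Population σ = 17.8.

z = (x̄ - μ₀)/(σ/√n) = (70.9 - 68)/(17.8/√388) = 3.209. Critical value: ±1.96. Since |3.209| > 1.96, Reject H₀.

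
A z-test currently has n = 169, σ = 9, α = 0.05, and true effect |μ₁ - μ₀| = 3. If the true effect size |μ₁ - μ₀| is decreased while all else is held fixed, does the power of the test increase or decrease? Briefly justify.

Power decreases: a smaller true effect decreases the non-centrality λ = |μ₁ - μ₀|/(σ/√n).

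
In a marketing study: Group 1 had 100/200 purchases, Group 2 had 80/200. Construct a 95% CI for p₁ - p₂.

p̂₁ = 0.5, p̂₂ = 0.4. Difference = 0.1. CI = (0.003, 0.197)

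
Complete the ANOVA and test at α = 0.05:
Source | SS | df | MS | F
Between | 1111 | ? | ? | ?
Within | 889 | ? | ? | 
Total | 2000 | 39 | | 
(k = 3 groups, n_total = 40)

df_between = 2, df_within = 37. MS_between = 555.5, MS_within = 24.03. F = 23.12, F_crit ≈ 3.252. Reject H₀.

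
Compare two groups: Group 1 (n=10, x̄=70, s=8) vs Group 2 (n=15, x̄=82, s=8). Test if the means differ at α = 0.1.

Pooled sp = 8.0. t = -3.674, df = 23. Critical t = ±1.714. Reject H₀.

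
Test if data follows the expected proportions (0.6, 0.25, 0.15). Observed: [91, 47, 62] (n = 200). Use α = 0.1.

Expected: [120.0, 50.0, 30.0]. χ² = 41.322. df = 2, critical = 4.605. Reject H₀.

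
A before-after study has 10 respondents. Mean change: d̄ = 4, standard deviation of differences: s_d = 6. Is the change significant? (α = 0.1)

t = d̄/(s_d/√n) = 4/(6/√10) = 2.108. df = 9, critical t = ±1.833. Reject H₀.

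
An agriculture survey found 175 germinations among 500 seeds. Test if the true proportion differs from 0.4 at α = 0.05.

p̂ = 0.35, p₀ = 0.4. z = (p̂ - p₀)/√(p₀(1-p₀)/n) = -2.282. Critical: ±1.96. Reject H₀.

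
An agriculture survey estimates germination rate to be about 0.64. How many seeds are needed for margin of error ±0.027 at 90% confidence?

n = z²p(1-p)/E² = 1.645²×0.64×0.36/0.027² = 855.2 → n = 856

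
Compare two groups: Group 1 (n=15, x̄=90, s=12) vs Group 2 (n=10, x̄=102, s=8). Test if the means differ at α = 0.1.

Pooled sp = 10.62. t = -2.769, df = 23. Critical t = ±1.714. Reject H₀.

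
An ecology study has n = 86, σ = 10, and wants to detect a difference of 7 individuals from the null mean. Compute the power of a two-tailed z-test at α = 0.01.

SE = σ/√n = 10/√86 = 1.078. Non-centrality λ = d/SE = 7/1.078 = 6.492. Power ≈ Φ(λ - z_{α/2}) = Φ(6.492 - 2.576) = Φ(3.916) = 1.0.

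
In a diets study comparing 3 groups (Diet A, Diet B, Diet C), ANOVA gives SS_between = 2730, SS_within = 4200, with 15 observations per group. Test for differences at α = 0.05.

df_between = 2, df_within = 42. F = MS_between/MS_within = 1365.0/100.0 = 13.65. F_crit ≈ 3.22. Reject H₀. At least one mean differs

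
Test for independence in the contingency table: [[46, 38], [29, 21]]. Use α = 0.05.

χ² = 0.133. df = 1, critical = 3.841. Fail to reject H₀. No evidence of dependence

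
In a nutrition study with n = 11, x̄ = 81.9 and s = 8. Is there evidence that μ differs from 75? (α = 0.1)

t = (x̄ - μ₀)/(s/√n) = (81.9 - 75)/(8/√11) = 2.861. df = 10, critical t = ±1.812. Reject H₀.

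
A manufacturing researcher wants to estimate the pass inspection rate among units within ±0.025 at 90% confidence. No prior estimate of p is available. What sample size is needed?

Conservative approach: use p = 0.5 (maximizes p(1-p) = 0.25). n = z²(0.25)/E² = 1.645²×0.25/0.025² = 1082.4 → n = 1083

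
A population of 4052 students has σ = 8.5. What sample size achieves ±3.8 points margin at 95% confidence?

Without FPC: n₀ = (1.96×8.5/3.8)² = 19.221. With FPC: n = n₀N/(n₀+N-1) = 19.1 → n = 20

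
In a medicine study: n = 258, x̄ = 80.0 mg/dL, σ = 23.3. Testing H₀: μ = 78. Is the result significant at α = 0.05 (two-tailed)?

z = (80.0 - 78)/(23.3/√258) = 1.379. Since |z| ≤ 1.96, not significant at α = 0.05.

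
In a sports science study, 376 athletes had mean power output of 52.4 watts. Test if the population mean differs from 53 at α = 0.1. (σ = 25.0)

z = (x̄ - μ₀)/(σ/√n) = (52.4 - 53)/(25.0/√376) = -0.465. Critical value: ±1.645. Since |-0.465| ≤ 1.645, Fail to reject H₀.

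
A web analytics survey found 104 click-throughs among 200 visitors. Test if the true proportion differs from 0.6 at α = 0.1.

p̂ = 0.52, p₀ = 0.6. z = (p̂ - p₀)/√(p₀(1-p₀)/n) = -2.309. Critical: ±1.645. Reject H₀.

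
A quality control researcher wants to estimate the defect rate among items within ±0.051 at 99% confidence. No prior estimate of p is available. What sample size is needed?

Conservative approach: use p = 0.5 (maximizes p(1-p) = 0.25). n = z²(0.25)/E² = 2.576²×0.25/0.051² = 637.8 → n = 638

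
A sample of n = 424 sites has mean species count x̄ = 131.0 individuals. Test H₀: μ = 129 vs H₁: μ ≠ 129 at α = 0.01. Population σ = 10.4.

z = (x̄ - μ₀)/(σ/√n) = (131.0 - 129)/(10.4/√424) = 3.96. Critical value: ±2.576. Since |3.96| > 2.576, Reject H₀.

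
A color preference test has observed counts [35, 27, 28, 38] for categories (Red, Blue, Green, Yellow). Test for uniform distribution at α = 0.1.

Expected = 32 each. χ² = Σ(O-E)²/E = 2.688. df = 3, critical value = 6.251. Fail to reject H₀.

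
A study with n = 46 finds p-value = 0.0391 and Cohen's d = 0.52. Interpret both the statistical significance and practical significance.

Statistically significant (p = 0.0391 < 0.05). Cohen's d = 0.52 indicates a medium effect size. Both statistical and practical significance should be considered.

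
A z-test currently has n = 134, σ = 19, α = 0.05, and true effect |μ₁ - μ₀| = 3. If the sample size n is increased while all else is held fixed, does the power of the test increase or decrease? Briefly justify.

Power increases: a larger n shrinks the standard error σ/√n, moving the sampling distribution under H₁ further from the critical value.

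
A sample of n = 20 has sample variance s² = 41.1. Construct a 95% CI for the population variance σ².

df = 19. χ²_{0.025} = 32.852, χ²_{0.975} = 8.907. CI for σ² = ((n-1)s²/χ²_{α/2}, (n-1)s²/χ²_{1-α/2}) = (19·41.1/32.852, 19·41.1/8.907) = (23.77, 87.67)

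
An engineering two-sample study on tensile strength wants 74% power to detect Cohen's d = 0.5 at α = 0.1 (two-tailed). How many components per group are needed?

z_{α/2} = 1.645, z_β = Φ⁻¹(0.74) = 0.643. For medium effect (d = 0.5): n per group = 2(z_{α/2} + z_β)²/d² = 2(1.645 + 0.643)²/0.5² = 41.9 → 42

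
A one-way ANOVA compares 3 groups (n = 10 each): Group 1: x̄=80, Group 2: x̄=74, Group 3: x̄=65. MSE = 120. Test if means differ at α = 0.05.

Grand mean = 73.0. SS_between = 1140.0, MS_between = 570.0. F = 4.75, F_crit ≈ 3.354. Reject H₀.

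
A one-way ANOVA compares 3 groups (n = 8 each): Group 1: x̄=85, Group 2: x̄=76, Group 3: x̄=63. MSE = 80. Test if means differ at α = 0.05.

Grand mean = 74.67. SS_between = 1957.33, MS_between = 978.67. F = 12.233, F_crit ≈ 3.467. Reject H₀.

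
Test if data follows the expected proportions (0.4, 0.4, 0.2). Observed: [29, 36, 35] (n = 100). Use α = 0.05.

Expected: [40.0, 40.0, 20.0]. χ² = 14.675. df = 2, critical = 5.991. Reject H₀.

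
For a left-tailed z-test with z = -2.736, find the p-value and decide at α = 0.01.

p = P(Z < -2.736) = Φ(-2.736) ≈ 0.0031. Since p < 0.01, reject H₀ (significant) at α = 0.01.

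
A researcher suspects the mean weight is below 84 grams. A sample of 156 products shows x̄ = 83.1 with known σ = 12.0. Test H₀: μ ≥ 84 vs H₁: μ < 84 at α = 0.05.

z = -0.937. Critical value: -1.645. Fail to reject H₀.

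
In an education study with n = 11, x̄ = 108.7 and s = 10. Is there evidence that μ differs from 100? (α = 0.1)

t = (x̄ - μ₀)/(s/√n) = (108.7 - 100)/(10/√11) = 2.885. df = 10, critical t = ±1.812. Reject H₀.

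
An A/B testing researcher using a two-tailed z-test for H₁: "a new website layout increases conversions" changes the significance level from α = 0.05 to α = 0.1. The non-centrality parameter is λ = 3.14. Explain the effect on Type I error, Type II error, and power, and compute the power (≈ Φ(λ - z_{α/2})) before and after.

Increasing α from 0.05 to 0.1:
• Type I error rate increases (α is the Type I rate by definition).
• Critical value moves from z_{α/2} = 1.96 to 1.645, so power = Φ(λ - z_{α/2}) goes from Φ(3.14 - 1.96) = 0.881 to Φ(3.14 - 1.645) = 0.933.
• Type II error rate β = 1 - power therefore decreases (0.119 → 0.067).
Appropriate when false negatives are costly — here, discarding a layout that would have improved conversions — lost revenue.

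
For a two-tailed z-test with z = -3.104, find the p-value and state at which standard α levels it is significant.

p = 2·P(Z > |-3.104|) = 2·(1 - Φ(3.104)) ≈ 0.0019. Significant at α = 0.1; Significant at α = 0.05; Significant at α = 0.01.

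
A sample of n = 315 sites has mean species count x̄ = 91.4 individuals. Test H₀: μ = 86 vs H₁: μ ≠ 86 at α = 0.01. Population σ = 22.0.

z = (x̄ - μ₀)/(σ/√n) = (91.4 - 86)/(22.0/√315) = 4.356. Critical value: ±2.576. Since |4.356| > 2.576, Reject H₀.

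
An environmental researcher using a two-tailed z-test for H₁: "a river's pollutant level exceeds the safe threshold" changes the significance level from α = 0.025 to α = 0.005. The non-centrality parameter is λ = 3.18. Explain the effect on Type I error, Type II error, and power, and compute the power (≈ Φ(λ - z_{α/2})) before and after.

Decreasing α from 0.025 to 0.005:
• Type I error rate decreases (α is the Type I rate by definition).
• Critical value moves from z_{α/2} = 2.241 to 2.807, so power = Φ(λ - z_{α/2}) goes from Φ(3.18 - 2.241) = 0.826 to Φ(3.18 - 2.807) = 0.645.
• Type II error rate β = 1 - power therefore increases (0.174 → 0.355).
Appropriate when false positives are costly — here, shutting down a compliant factory unnecessarily.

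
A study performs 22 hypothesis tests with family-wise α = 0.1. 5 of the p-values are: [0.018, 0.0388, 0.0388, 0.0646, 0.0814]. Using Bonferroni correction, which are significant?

Bonferroni α = 0.1/22 = 0.00455. None of the given p-values are significant.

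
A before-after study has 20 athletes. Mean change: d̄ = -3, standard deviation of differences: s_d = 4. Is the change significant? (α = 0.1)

t = d̄/(s_d/√n) = -3/(4/√20) = -3.354. df = 19, critical t = ±1.729. Reject H₀.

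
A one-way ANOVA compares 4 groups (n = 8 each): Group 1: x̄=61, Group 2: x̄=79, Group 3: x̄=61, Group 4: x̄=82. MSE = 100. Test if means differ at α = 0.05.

Grand mean = 70.75. SS_between = 3078.0, MS_between = 1026.0. F = 10.26, F_crit ≈ 2.947. Reject H₀.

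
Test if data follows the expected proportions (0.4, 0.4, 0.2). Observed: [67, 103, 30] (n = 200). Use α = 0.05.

Expected: [80.0, 80.0, 40.0]. χ² = 11.225. df = 2, critical = 5.991. Reject H₀.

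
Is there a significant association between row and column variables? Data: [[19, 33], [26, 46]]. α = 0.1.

χ² = 0.002. df = 1, critical = 2.706. Fail to reject H₀. No evidence of dependence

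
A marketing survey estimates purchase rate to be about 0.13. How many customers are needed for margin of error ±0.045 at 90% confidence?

n = z²p(1-p)/E² = 1.645²×0.13×0.87/0.045² = 151.1 → n = 152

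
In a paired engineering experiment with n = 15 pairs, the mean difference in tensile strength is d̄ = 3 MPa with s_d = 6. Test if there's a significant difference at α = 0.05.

t = d̄/(s_d/√n) = 3/(6/√15) = 1.936. df = 14, critical t = ±2.145. Fail to reject H₀.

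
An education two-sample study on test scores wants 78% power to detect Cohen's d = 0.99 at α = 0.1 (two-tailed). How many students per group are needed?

z_{α/2} = 1.645, z_β = Φ⁻¹(0.78) = 0.772. For large effect (d = 0.99): n per group = 2(z_{α/2} + z_β)²/d² = 2(1.645 + 0.772)²/0.99² = 11.9 → 12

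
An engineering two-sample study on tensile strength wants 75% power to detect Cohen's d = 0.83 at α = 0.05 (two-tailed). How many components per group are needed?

z_{α/2} = 1.96, z_β = Φ⁻¹(0.75) = 0.674. For large effect (d = 0.83): n per group = 2(z_{α/2} + z_β)²/d² = 2(1.96 + 0.674)²/0.83² = 20.1 → 21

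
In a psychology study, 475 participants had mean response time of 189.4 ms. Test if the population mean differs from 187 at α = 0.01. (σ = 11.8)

z = (x̄ - μ₀)/(σ/√n) = (189.4 - 187)/(11.8/√475) = 4.433. Critical value: ±2.576. Since |4.433| > 2.576, Reject H₀.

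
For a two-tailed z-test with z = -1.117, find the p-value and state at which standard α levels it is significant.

p = 2·P(Z > |-1.117|) = 2·(1 - Φ(1.117)) ≈ 0.264. Not significant at any standard level.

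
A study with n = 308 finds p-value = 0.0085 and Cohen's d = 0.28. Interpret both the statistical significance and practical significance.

Statistically significant (p = 0.0085 < 0.05). Cohen's d = 0.28 indicates a small effect size. Both statistical and practical significance should be considered.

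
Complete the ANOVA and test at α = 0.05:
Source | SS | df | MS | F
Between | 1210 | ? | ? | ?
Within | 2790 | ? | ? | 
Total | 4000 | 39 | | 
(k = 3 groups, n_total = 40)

df_between = 2, df_within = 37. MS_between = 605.0, MS_within = 75.41. F = 8.023, F_crit ≈ 3.252. Reject H₀.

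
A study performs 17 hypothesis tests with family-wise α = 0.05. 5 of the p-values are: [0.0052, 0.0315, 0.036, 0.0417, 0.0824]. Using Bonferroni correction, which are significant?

Bonferroni α = 0.05/17 = 0.00294. None of the given p-values are significant.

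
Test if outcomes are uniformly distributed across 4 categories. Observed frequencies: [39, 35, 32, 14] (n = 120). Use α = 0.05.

Expected = 30 each. χ² = Σ(O-E)²/E = 12.2. df = 3, critical value = 7.815. Reject H₀.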